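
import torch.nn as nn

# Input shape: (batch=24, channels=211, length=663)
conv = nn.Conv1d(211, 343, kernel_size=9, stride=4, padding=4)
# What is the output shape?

Input shape: (24, 211, 663)
Output shape: (24, 343, 166)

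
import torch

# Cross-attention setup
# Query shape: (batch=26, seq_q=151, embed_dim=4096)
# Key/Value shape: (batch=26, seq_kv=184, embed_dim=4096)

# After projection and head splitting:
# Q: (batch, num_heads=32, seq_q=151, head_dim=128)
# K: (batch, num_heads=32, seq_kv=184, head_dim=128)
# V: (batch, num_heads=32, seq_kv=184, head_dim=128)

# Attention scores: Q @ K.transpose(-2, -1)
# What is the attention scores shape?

Input shape: (26, 151, 4096)
Output shape: (26, 32, 151, 184)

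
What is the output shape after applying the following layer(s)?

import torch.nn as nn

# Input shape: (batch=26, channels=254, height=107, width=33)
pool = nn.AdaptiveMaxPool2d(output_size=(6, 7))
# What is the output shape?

Input shape: (26, 254, 107, 33)
Output shape: (26, 254, 6, 7)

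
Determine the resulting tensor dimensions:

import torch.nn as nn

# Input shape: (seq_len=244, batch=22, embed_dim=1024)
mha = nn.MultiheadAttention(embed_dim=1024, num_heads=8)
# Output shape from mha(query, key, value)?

Input shape: (244, 22, 1024)
Output shape: (244, 22, 1024)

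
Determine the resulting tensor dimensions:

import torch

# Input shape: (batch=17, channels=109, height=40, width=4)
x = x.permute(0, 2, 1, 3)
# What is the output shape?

Input shape: (17, 109, 40, 4)
Output shape: (17, 40, 109, 4)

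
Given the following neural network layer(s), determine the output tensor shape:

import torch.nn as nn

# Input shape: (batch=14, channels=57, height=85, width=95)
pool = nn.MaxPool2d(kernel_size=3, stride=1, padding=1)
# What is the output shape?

Input shape: (14, 57, 85, 95)
Output shape: (14, 57, 85, 95)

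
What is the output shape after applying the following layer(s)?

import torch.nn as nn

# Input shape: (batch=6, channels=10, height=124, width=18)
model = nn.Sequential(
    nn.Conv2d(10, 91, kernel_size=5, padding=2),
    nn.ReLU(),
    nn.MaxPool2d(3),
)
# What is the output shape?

Input shape: (6, 10, 124, 18)
  -> after Conv2d: (6, 91, 124, 18)
  -> after ReLU: (6, 91, 124, 18)
Output shape: (6, 91, 41, 6)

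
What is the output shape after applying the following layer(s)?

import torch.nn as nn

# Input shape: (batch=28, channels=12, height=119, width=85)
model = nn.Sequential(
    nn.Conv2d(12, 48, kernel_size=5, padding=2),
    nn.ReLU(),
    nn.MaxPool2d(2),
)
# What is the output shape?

Input shape: (28, 12, 119, 85)
  -> after Conv2d: (28, 48, 119, 85)
  -> after ReLU: (28, 48, 119, 85)
Output shape: (28, 48, 59, 42)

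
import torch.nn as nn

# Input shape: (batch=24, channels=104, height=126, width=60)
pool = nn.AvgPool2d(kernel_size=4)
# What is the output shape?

Input shape: (24, 104, 126, 60)
Output shape: (24, 104, 31, 15)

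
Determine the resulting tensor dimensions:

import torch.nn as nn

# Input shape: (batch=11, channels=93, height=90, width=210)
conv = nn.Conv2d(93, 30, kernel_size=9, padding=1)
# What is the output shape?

Input shape: (11, 93, 90, 210)
Output shape: (11, 30, 84, 204)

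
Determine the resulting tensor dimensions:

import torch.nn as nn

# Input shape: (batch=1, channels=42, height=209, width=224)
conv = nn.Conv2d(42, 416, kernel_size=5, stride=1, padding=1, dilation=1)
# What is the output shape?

Input shape: (1, 42, 209, 224)
Output shape: (1, 416, 207, 222)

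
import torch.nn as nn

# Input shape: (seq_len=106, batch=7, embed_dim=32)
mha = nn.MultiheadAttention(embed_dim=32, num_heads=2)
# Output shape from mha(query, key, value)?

Input shape: (106, 7, 32)
Output shape: (106, 7, 32)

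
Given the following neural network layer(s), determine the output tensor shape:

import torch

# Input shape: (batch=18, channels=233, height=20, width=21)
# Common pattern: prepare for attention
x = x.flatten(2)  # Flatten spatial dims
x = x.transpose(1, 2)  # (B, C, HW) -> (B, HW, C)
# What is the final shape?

Input shape: (18, 233, 20, 21)
  -> after flatten(2): (18, 233, 420)
Output shape: (18, 420, 233)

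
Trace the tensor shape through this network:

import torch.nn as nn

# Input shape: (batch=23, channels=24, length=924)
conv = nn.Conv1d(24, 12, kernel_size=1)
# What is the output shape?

Input shape: (23, 24, 924)
Output shape: (23, 12, 924)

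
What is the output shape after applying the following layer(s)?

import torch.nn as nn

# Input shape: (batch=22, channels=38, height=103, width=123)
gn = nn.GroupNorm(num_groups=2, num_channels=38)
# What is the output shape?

Input shape: (22, 38, 103, 123)
Output shape: (22, 38, 103, 123)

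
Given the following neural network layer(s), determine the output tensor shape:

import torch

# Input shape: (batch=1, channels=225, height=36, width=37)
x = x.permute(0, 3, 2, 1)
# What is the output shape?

Input shape: (1, 225, 36, 37)
Output shape: (1, 37, 36, 225)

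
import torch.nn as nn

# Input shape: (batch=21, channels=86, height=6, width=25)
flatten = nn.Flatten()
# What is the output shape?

Input shape: (21, 86, 6, 25)
Output shape: (21, 12900)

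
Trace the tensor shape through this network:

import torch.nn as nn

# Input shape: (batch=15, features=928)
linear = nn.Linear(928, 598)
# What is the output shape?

Input shape: (15, 928)
Output shape: (15, 598)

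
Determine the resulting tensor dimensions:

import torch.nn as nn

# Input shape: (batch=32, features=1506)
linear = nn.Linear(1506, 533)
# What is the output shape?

Input shape: (32, 1506)
Output shape: (32, 533)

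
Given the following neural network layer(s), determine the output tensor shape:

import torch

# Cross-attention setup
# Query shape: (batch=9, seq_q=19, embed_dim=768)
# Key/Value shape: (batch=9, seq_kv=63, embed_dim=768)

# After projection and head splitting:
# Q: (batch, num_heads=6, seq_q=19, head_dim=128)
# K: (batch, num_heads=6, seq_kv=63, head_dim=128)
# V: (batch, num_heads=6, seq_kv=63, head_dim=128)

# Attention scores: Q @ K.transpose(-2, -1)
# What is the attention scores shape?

Input shape: (9, 19, 768)
Output shape: (9, 6, 19, 63)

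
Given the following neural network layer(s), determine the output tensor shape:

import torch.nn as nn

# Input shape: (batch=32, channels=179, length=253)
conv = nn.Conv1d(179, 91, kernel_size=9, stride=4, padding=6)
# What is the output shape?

Input shape: (32, 179, 253)
Output shape: (32, 91, 65)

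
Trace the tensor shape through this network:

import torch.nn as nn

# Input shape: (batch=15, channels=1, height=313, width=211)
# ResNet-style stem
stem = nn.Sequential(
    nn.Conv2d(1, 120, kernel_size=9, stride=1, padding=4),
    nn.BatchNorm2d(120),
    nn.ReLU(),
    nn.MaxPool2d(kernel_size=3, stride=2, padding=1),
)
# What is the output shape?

Input shape: (15, 1, 313, 211)
  -> after Conv2d 9x9 stride=1: (15, 120, 313, 211)
Output shape: (15, 120, 157, 106)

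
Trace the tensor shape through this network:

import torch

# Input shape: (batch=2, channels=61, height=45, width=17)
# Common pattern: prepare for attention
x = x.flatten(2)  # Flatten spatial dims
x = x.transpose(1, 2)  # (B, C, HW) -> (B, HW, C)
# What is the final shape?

Input shape: (2, 61, 45, 17)
  -> after flatten(2): (2, 61, 765)
Output shape: (2, 765, 61)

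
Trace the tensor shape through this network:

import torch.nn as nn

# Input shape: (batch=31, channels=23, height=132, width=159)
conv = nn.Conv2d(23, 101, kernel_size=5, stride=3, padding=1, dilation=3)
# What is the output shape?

Input shape: (31, 23, 132, 159)
Output shape: (31, 101, 41, 50)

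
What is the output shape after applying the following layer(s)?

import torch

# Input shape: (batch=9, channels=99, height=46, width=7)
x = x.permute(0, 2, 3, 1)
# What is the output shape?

Input shape: (9, 99, 46, 7)
Output shape: (9, 46, 7, 99)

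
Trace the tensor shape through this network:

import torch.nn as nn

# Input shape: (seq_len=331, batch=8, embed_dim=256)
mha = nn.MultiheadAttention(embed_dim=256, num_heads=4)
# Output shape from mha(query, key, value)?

Input shape: (331, 8, 256)
Output shape: (331, 8, 256)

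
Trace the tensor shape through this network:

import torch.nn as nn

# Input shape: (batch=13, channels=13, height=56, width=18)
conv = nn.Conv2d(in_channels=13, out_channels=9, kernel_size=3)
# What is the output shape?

Input shape: (13, 13, 56, 18)
Output shape: (13, 9, 54, 16)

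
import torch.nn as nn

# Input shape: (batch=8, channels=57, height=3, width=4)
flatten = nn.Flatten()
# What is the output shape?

Input shape: (8, 57, 3, 4)
Output shape: (8, 684)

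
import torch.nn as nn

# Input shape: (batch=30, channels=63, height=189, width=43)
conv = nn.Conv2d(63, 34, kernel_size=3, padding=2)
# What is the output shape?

Input shape: (30, 63, 189, 43)
Output shape: (30, 34, 191, 45)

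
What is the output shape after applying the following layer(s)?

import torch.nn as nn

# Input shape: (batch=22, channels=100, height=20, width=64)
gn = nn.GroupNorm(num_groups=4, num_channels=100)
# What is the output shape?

Input shape: (22, 100, 20, 64)
Output shape: (22, 100, 20, 64)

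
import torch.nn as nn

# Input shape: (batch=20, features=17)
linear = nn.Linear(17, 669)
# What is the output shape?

Input shape: (20, 17)
Output shape: (20, 669)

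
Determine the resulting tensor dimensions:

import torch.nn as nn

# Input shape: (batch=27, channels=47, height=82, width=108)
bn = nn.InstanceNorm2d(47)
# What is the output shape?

Input shape: (27, 47, 82, 108)
Output shape: (27, 47, 82, 108)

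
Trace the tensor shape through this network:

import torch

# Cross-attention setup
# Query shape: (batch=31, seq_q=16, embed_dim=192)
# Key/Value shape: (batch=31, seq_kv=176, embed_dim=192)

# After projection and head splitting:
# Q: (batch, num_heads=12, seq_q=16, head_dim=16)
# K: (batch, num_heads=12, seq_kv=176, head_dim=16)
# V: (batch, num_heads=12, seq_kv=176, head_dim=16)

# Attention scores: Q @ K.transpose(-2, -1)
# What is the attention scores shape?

Input shape: (31, 16, 192)
Output shape: (31, 12, 16, 176)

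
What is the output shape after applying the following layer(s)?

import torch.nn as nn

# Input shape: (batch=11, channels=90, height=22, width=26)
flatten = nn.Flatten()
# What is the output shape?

Input shape: (11, 90, 22, 26)
Output shape: (11, 51480)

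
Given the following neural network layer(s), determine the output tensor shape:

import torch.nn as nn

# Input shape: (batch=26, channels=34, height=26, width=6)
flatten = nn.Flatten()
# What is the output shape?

Input shape: (26, 34, 26, 6)
Output shape: (26, 5304)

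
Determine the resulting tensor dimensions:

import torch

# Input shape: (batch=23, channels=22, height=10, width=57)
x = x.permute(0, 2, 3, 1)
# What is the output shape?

Input shape: (23, 22, 10, 57)
Output shape: (23, 10, 57, 22)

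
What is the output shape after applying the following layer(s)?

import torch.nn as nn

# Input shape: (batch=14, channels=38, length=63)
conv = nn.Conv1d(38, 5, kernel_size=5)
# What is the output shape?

Input shape: (14, 38, 63)
Output shape: (14, 5, 59)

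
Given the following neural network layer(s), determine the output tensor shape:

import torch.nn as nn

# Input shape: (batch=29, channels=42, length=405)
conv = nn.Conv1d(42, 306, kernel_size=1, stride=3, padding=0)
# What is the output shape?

Input shape: (29, 42, 405)
Output shape: (29, 306, 135)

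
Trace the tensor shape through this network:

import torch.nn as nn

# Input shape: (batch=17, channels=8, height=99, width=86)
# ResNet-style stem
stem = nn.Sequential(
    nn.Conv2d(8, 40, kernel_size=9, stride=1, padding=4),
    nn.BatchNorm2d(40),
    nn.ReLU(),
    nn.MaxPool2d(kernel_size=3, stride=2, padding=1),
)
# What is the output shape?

Input shape: (17, 8, 99, 86)
  -> after Conv2d 9x9 stride=1: (17, 40, 99, 86)
Output shape: (17, 40, 50, 43)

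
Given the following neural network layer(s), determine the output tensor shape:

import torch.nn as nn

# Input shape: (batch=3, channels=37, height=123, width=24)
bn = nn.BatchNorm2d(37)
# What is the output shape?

Input shape: (3, 37, 123, 24)
Output shape: (3, 37, 123, 24)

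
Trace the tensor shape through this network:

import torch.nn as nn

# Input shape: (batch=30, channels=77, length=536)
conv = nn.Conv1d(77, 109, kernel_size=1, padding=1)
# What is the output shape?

Input shape: (30, 77, 536)
Output shape: (30, 109, 538)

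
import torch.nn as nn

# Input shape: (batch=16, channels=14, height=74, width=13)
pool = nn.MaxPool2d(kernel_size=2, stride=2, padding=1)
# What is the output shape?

Input shape: (16, 14, 74, 13)
Output shape: (16, 14, 38, 7)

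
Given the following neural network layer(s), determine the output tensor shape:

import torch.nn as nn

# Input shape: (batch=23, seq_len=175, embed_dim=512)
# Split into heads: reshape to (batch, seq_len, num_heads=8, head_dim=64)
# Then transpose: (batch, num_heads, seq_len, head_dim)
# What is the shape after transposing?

Input shape: (23, 175, 512)
  -> after reshape: (23, 175, 8, 64)
Output shape: (23, 8, 175, 64)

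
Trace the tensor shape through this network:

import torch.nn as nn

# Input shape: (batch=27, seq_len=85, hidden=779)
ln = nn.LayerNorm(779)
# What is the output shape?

Input shape: (27, 85, 779)
Output shape: (27, 85, 779)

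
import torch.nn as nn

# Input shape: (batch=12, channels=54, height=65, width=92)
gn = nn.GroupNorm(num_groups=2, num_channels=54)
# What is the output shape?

Input shape: (12, 54, 65, 92)
Output shape: (12, 54, 65, 92)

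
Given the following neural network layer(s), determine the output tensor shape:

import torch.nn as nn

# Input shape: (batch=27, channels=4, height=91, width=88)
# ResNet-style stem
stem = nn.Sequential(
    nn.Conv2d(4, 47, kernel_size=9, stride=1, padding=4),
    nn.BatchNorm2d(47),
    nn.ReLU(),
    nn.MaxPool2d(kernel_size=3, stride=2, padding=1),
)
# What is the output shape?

Input shape: (27, 4, 91, 88)
  -> after Conv2d 9x9 stride=1: (27, 47, 91, 88)
Output shape: (27, 47, 46, 44)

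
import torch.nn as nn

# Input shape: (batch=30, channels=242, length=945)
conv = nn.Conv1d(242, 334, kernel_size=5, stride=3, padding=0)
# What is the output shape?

Input shape: (30, 242, 945)
Output shape: (30, 334, 314)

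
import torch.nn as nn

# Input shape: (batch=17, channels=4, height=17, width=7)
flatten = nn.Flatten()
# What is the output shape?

Input shape: (17, 4, 17, 7)
Output shape: (17, 476)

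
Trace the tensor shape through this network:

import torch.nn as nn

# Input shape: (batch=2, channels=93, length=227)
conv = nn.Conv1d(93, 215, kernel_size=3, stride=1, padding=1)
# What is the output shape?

Input shape: (2, 93, 227)
Output shape: (2, 215, 227)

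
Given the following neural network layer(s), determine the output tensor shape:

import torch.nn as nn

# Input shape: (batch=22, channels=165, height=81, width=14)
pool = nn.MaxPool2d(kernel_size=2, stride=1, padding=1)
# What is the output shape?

Input shape: (22, 165, 81, 14)
Output shape: (22, 165, 82, 15)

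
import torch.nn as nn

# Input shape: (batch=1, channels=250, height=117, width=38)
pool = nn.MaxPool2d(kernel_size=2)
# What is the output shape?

Input shape: (1, 250, 117, 38)
Output shape: (1, 250, 58, 19)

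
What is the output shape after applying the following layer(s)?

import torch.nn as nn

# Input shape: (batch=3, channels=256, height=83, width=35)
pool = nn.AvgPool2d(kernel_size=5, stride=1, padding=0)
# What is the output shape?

Input shape: (3, 256, 83, 35)
Output shape: (3, 256, 79, 31)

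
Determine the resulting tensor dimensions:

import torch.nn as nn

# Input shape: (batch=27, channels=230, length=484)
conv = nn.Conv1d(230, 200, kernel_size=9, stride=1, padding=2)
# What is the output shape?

Input shape: (27, 230, 484)
Output shape: (27, 200, 480)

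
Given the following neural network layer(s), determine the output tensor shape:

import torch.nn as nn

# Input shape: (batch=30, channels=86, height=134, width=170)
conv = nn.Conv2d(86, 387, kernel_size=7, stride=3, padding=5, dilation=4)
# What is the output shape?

Input shape: (30, 86, 134, 170)
Output shape: (30, 387, 40, 52)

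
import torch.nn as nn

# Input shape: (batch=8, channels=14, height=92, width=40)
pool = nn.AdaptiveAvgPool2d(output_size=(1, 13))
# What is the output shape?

Input shape: (8, 14, 92, 40)
Output shape: (8, 14, 1, 13)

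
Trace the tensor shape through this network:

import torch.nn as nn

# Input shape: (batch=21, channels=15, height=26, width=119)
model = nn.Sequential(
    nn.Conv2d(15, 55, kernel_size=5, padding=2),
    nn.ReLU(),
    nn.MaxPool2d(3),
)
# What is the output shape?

Input shape: (21, 15, 26, 119)
  -> after Conv2d: (21, 55, 26, 119)
  -> after ReLU: (21, 55, 26, 119)
Output shape: (21, 55, 8, 39)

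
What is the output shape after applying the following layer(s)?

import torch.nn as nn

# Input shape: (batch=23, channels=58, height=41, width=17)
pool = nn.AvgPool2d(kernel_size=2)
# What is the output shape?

Input shape: (23, 58, 41, 17)
Output shape: (23, 58, 20, 8)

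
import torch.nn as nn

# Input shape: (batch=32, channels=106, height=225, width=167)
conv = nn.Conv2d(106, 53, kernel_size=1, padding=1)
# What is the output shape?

Input shape: (32, 106, 225, 167)
Output shape: (32, 53, 227, 169)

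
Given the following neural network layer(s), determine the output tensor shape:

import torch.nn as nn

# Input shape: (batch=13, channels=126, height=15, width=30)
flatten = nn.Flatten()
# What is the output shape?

Input shape: (13, 126, 15, 30)
Output shape: (13, 56700)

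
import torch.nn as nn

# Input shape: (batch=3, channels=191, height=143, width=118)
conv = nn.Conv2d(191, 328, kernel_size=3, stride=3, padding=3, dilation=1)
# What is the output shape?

Input shape: (3, 191, 143, 118)
Output shape: (3, 328, 49, 41)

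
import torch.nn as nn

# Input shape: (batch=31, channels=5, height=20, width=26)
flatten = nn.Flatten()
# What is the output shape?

Input shape: (31, 5, 20, 26)
Output shape: (31, 2600)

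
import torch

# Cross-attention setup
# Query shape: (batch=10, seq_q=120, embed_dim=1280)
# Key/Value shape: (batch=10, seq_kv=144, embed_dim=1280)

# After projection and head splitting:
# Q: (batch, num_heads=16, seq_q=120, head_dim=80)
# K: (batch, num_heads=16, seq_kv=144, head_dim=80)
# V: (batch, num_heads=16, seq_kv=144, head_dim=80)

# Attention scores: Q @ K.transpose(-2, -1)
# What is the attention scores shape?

Input shape: (10, 120, 1280)
Output shape: (10, 16, 120, 144)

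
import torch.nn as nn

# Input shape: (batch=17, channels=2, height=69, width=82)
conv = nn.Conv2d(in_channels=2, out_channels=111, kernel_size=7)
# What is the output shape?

Input shape: (17, 2, 69, 82)
Output shape: (17, 111, 63, 76)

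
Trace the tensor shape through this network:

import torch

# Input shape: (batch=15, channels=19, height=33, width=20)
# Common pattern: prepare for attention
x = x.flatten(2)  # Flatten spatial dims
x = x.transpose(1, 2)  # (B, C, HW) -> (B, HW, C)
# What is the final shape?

Input shape: (15, 19, 33, 20)
  -> after flatten(2): (15, 19, 660)
Output shape: (15, 660, 19)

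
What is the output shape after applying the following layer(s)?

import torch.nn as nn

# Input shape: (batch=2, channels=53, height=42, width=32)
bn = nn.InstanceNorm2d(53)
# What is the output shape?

Input shape: (2, 53, 42, 32)
Output shape: (2, 53, 42, 32)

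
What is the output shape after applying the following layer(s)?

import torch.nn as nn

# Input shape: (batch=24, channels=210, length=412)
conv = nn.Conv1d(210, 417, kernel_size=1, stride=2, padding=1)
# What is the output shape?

Input shape: (24, 210, 412)
Output shape: (24, 417, 207)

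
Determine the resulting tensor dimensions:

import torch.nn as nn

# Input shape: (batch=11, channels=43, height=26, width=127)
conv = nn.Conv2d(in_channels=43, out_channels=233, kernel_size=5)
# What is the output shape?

Input shape: (11, 43, 26, 127)
Output shape: (11, 233, 22, 123)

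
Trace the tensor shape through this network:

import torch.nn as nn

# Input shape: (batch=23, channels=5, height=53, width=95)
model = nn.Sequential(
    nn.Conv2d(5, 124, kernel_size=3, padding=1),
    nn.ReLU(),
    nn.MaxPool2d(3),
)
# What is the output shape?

Input shape: (23, 5, 53, 95)
  -> after Conv2d: (23, 124, 53, 95)
  -> after ReLU: (23, 124, 53, 95)
Output shape: (23, 124, 17, 31)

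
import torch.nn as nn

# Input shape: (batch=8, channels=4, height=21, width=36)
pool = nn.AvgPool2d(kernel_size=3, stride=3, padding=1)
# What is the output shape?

Input shape: (8, 4, 21, 36)
Output shape: (8, 4, 7, 12)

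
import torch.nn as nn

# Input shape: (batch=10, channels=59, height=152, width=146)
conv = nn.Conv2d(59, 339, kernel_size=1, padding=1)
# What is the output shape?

Input shape: (10, 59, 152, 146)
Output shape: (10, 339, 154, 148)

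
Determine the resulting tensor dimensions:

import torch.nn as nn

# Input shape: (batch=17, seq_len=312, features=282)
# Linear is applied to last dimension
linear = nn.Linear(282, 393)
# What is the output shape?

Input shape: (17, 312, 282)
Output shape: (17, 312, 393)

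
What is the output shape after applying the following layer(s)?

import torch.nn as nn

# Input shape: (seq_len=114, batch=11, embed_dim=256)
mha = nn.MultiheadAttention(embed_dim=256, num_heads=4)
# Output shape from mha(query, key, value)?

Input shape: (114, 11, 256)
Output shape: (114, 11, 256)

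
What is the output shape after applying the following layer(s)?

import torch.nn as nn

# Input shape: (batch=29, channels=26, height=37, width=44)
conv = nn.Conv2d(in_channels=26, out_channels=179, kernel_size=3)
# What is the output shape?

Input shape: (29, 26, 37, 44)
Output shape: (29, 179, 35, 42)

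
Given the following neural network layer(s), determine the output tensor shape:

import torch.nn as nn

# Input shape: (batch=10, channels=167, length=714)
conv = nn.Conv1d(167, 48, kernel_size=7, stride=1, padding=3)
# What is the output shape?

Input shape: (10, 167, 714)
Output shape: (10, 48, 714)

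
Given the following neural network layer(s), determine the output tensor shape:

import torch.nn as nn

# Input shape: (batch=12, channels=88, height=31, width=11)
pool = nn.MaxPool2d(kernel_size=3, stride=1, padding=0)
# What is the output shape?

Input shape: (12, 88, 31, 11)
Output shape: (12, 88, 29, 9)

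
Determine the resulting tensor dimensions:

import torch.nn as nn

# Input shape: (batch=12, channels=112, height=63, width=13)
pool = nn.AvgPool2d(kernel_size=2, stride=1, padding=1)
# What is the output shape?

Input shape: (12, 112, 63, 13)
Output shape: (12, 112, 64, 14)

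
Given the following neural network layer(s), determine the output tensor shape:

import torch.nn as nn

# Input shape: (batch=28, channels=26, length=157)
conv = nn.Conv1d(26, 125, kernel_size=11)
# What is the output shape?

Input shape: (28, 26, 157)
Output shape: (28, 125, 147)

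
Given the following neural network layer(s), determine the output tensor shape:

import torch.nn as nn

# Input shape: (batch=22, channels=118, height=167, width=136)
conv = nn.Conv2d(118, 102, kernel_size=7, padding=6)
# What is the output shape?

Input shape: (22, 118, 167, 136)
Output shape: (22, 102, 173, 142)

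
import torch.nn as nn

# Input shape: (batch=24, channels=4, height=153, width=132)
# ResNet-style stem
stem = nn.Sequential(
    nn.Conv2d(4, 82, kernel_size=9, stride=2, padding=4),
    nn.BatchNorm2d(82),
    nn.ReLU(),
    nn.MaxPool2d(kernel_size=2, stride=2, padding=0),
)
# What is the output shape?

Input shape: (24, 4, 153, 132)
  -> after Conv2d 9x9 stride=2: (24, 82, 77, 66)
Output shape: (24, 82, 38, 33)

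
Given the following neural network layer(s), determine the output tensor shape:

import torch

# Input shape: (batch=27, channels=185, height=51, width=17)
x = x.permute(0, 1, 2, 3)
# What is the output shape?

Input shape: (27, 185, 51, 17)
Output shape: (27, 185, 51, 17)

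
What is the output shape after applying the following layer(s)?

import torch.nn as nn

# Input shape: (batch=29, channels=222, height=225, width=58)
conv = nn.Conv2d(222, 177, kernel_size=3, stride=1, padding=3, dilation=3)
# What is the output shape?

Input shape: (29, 222, 225, 58)
Output shape: (29, 177, 225, 58)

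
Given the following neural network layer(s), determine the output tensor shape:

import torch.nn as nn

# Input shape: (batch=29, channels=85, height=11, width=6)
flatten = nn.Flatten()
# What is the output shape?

Input shape: (29, 85, 11, 6)
Output shape: (29, 5610)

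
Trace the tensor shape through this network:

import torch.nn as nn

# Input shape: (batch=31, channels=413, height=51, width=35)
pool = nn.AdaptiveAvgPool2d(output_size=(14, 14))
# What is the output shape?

Input shape: (31, 413, 51, 35)
Output shape: (31, 413, 14, 14)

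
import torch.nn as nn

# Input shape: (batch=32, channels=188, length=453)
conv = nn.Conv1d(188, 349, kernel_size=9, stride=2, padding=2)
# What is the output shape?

Input shape: (32, 188, 453)
Output shape: (32, 349, 225)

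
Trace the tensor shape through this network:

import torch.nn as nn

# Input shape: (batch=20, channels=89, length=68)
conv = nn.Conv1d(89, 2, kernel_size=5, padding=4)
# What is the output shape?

Input shape: (20, 89, 68)
Output shape: (20, 2, 72)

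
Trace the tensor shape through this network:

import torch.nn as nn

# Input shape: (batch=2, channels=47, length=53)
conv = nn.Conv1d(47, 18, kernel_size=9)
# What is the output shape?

Input shape: (2, 47, 53)
Output shape: (2, 18, 45)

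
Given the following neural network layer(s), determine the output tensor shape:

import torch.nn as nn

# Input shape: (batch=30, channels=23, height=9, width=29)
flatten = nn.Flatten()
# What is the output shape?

Input shape: (30, 23, 9, 29)
Output shape: (30, 6003)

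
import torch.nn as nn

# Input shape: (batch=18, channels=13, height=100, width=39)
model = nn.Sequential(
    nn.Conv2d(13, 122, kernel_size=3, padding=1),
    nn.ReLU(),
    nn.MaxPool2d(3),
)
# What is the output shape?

Input shape: (18, 13, 100, 39)
  -> after Conv2d: (18, 122, 100, 39)
  -> after ReLU: (18, 122, 100, 39)
Output shape: (18, 122, 33, 13)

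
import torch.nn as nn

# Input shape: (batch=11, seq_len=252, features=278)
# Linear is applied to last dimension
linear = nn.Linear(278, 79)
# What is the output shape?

Input shape: (11, 252, 278)
Output shape: (11, 252, 79)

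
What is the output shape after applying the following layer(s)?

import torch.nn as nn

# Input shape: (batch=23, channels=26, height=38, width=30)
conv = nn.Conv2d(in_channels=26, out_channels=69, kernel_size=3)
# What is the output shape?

Input shape: (23, 26, 38, 30)
Output shape: (23, 69, 36, 28)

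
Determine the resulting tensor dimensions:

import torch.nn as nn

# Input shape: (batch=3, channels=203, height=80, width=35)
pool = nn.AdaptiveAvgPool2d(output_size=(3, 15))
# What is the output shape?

Input shape: (3, 203, 80, 35)
Output shape: (3, 203, 3, 15)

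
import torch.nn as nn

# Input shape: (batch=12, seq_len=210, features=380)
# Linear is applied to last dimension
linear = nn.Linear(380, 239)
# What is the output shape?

Input shape: (12, 210, 380)
Output shape: (12, 210, 239)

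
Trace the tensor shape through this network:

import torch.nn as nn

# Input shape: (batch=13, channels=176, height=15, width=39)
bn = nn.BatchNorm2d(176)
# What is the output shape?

Input shape: (13, 176, 15, 39)
Output shape: (13, 176, 15, 39)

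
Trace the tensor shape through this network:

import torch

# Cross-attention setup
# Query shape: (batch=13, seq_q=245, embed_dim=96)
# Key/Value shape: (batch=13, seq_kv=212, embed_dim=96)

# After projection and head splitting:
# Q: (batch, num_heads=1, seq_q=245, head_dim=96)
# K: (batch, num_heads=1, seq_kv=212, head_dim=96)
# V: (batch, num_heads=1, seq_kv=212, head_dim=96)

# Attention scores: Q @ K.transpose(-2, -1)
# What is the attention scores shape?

Input shape: (13, 245, 96)
Output shape: (13, 1, 245, 212)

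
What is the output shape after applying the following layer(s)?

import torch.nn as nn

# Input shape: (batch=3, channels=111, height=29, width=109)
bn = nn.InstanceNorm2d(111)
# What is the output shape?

Input shape: (3, 111, 29, 109)
Output shape: (3, 111, 29, 109)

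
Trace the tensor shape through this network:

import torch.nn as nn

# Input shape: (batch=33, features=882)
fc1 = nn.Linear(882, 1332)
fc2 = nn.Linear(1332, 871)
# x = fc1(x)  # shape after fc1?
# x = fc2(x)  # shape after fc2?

Input shape: (33, 882)
  -> after fc1: (33, 1332)
Output shape: (33, 871)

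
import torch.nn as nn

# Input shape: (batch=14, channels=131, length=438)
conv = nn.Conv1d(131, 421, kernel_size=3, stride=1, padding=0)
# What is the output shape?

Input shape: (14, 131, 438)
Output shape: (14, 421, 436)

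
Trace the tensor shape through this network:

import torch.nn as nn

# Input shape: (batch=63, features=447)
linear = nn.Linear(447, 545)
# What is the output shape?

Input shape: (63, 447)
Output shape: (63, 545)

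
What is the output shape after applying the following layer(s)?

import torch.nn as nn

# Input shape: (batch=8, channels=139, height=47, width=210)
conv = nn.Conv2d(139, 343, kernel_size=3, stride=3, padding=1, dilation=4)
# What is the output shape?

Input shape: (8, 139, 47, 210)
Output shape: (8, 343, 14, 68)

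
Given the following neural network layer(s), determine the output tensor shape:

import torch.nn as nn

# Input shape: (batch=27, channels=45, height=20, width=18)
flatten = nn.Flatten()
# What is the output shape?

Input shape: (27, 45, 20, 18)
Output shape: (27, 16200)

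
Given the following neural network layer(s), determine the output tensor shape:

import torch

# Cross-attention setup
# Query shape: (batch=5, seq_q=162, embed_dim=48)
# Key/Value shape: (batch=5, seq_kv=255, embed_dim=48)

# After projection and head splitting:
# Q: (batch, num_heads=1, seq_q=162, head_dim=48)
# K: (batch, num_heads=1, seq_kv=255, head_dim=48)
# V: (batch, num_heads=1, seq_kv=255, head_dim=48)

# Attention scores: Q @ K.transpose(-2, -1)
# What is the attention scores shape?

Input shape: (5, 162, 48)
Output shape: (5, 1, 162, 255)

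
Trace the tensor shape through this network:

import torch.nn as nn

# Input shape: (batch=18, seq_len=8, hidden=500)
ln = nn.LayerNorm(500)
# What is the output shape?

Input shape: (18, 8, 500)
Output shape: (18, 8, 500)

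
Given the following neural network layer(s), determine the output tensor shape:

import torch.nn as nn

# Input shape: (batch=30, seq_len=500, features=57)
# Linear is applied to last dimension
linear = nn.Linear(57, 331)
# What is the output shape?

Input shape: (30, 500, 57)
Output shape: (30, 500, 331)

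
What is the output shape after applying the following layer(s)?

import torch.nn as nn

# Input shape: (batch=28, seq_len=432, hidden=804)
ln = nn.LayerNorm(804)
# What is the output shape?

Input shape: (28, 432, 804)
Output shape: (28, 432, 804)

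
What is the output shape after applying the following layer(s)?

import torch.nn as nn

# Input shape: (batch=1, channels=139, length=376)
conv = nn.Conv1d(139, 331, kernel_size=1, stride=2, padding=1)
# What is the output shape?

Input shape: (1, 139, 376)
Output shape: (1, 331, 189)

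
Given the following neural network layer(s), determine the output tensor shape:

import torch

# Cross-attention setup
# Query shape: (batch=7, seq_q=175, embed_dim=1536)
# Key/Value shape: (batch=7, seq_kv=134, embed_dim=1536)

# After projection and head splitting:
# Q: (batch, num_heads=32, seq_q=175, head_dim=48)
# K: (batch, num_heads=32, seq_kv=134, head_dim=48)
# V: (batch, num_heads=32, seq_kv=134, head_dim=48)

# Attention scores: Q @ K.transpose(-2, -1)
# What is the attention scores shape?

Input shape: (7, 175, 1536)
Output shape: (7, 32, 175, 134)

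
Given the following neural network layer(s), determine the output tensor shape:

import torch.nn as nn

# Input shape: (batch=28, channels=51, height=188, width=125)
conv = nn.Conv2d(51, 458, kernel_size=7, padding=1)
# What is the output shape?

Input shape: (28, 51, 188, 125)
Output shape: (28, 458, 184, 121)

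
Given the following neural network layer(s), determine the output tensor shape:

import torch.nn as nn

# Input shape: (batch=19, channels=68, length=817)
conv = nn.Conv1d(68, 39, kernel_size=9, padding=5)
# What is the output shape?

Input shape: (19, 68, 817)
Output shape: (19, 39, 819)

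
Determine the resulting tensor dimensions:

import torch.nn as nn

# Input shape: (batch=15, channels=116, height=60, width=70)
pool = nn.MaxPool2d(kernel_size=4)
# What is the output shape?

Input shape: (15, 116, 60, 70)
Output shape: (15, 116, 15, 17)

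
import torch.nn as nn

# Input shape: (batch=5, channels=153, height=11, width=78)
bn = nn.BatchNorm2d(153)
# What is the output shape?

Input shape: (5, 153, 11, 78)
Output shape: (5, 153, 11, 78)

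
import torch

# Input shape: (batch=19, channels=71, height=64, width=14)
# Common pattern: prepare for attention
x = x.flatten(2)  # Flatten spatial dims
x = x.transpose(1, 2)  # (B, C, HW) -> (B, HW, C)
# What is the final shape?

Input shape: (19, 71, 64, 14)
  -> after flatten(2): (19, 71, 896)
Output shape: (19, 896, 71)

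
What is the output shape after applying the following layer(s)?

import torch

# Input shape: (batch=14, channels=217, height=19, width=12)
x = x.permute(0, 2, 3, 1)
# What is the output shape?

Input shape: (14, 217, 19, 12)
Output shape: (14, 19, 12, 217)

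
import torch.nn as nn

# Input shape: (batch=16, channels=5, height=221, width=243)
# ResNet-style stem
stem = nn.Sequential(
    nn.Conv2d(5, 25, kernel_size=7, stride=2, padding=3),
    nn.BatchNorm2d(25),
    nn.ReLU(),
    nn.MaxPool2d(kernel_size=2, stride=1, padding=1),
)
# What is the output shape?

Input shape: (16, 5, 221, 243)
  -> after Conv2d 7x7 stride=2: (16, 25, 111, 122)
Output shape: (16, 25, 112, 123)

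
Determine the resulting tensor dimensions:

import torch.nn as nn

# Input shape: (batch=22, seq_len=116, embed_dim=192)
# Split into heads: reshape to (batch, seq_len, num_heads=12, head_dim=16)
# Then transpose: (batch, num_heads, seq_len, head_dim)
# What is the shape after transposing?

Input shape: (22, 116, 192)
  -> after reshape: (22, 116, 12, 16)
Output shape: (22, 12, 116, 16)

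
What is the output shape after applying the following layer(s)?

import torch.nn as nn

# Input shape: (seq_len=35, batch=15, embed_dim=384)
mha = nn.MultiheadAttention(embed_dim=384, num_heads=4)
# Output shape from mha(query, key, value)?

Input shape: (35, 15, 384)
Output shape: (35, 15, 384)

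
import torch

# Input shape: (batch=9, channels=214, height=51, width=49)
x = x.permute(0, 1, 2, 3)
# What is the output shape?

Input shape: (9, 214, 51, 49)
Output shape: (9, 214, 51, 49)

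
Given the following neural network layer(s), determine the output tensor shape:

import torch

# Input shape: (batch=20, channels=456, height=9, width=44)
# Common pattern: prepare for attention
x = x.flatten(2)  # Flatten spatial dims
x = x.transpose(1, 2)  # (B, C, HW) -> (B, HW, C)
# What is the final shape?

Input shape: (20, 456, 9, 44)
  -> after flatten(2): (20, 456, 396)
Output shape: (20, 396, 456)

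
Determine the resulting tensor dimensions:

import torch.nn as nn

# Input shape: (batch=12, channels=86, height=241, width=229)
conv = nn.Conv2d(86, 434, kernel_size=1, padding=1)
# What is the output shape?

Input shape: (12, 86, 241, 229)
Output shape: (12, 434, 243, 231)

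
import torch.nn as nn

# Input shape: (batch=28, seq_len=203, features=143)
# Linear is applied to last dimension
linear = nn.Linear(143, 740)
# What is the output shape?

Input shape: (28, 203, 143)
Output shape: (28, 203, 740)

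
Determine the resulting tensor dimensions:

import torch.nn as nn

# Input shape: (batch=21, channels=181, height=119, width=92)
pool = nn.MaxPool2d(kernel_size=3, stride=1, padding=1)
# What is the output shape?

Input shape: (21, 181, 119, 92)
Output shape: (21, 181, 119, 92)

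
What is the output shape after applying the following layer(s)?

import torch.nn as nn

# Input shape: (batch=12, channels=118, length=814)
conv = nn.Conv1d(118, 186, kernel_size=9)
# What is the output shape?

Input shape: (12, 118, 814)
Output shape: (12, 186, 806)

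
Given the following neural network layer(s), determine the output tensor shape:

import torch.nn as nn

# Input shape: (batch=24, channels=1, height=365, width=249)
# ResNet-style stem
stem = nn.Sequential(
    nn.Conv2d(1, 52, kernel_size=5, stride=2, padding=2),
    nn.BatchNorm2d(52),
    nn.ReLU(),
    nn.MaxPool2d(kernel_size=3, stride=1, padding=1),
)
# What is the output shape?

Input shape: (24, 1, 365, 249)
  -> after Conv2d 5x5 stride=2: (24, 52, 183, 125)
Output shape: (24, 52, 183, 125)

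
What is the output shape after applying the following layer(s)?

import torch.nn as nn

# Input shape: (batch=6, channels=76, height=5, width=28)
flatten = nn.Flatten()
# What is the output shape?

Input shape: (6, 76, 5, 28)
Output shape: (6, 10640)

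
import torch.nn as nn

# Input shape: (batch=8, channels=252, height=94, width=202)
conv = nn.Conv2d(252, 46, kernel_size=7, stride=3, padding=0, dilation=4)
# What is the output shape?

Input shape: (8, 252, 94, 202)
Output shape: (8, 46, 24, 60)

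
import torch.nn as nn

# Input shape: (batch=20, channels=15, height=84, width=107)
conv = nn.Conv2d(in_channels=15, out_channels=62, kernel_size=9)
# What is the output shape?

Input shape: (20, 15, 84, 107)
Output shape: (20, 62, 76, 99)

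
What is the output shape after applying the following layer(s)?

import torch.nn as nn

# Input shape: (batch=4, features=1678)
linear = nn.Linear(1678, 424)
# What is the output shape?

Input shape: (4, 1678)
Output shape: (4, 424)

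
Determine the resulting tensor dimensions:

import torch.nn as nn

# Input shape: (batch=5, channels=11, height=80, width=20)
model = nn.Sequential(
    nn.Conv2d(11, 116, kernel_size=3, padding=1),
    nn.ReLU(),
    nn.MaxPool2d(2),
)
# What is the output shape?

Input shape: (5, 11, 80, 20)
  -> after Conv2d: (5, 116, 80, 20)
  -> after ReLU: (5, 116, 80, 20)
Output shape: (5, 116, 40, 10)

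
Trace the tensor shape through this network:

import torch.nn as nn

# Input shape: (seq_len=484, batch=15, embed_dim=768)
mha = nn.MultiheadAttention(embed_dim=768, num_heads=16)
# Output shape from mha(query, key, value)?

Input shape: (484, 15, 768)
Output shape: (484, 15, 768)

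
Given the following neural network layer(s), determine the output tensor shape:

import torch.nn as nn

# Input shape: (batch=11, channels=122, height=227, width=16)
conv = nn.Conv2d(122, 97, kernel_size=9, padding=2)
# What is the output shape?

Input shape: (11, 122, 227, 16)
Output shape: (11, 97, 223, 12)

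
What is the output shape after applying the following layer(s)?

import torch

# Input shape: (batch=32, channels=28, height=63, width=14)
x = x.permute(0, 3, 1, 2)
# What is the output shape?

Input shape: (32, 28, 63, 14)
Output shape: (32, 14, 28, 63)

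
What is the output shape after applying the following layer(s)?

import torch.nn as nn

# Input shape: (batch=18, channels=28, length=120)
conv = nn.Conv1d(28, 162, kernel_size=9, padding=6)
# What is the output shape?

Input shape: (18, 28, 120)
Output shape: (18, 162, 124)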